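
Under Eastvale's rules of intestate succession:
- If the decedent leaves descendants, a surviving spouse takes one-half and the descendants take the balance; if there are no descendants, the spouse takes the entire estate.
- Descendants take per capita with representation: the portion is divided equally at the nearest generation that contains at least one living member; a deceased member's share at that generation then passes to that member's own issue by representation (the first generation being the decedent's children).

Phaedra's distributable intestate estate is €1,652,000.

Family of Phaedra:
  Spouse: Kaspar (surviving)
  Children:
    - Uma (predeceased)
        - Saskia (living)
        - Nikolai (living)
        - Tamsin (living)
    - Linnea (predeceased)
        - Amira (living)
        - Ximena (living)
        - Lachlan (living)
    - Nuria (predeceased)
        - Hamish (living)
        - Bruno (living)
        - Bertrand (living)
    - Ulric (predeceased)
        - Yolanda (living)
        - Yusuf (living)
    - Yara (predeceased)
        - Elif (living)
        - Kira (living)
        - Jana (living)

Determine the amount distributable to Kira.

Kira receives €59,000.

Kaspar takes one-half of €1,652,000 = €826,000. The remaining €826,000 passes to the descendants.
No child survives, so the initial division is made at the grandchildren's generation.
The descendants' portion (€826,000) is divided into 14 shares of €59,000: Saskia, Nikolai, Tamsin, Amira, Ximena, Lachlan, Hamish, Bruno, Bertrand, Yolanda, Yusuf, Elif, Kira, and Jana each take €59,000.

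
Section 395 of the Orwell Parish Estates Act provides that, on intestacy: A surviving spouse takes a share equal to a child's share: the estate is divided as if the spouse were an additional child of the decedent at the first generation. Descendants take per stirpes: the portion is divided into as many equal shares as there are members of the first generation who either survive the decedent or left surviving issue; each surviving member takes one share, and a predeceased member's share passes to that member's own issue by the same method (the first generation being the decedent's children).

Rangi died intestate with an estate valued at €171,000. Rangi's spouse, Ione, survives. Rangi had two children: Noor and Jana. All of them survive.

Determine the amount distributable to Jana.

Jana receives €57,000.

The spouse counts as an additional share at the children's level, so there are 3 primary shares of €57,000. Ione takes one such share (€57,000).
The children's combined portion (€114,000) is divided into 2 shares of €57,000: Noor and Jana each take €57,000.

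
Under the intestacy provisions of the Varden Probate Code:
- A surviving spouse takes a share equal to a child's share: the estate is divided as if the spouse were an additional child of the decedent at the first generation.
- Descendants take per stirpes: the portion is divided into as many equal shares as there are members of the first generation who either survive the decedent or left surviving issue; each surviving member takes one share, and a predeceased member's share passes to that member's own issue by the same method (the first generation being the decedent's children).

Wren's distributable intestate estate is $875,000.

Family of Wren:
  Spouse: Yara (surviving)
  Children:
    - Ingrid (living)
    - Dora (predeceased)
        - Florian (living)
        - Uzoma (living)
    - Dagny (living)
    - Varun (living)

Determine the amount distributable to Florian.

The spouse counts as an additional share at the children's level, so there are 5 primary shares of $175,000. Yara takes one such share ($175,000).
The children's combined portion ($700,000) is divided into 4 shares of $175,000: Ingrid, Dagny, and Varun each take $175,000; Dora's $175,000 share passes to Dora's issue.
Dora's share ($175,000) is divided into 2 shares of $87,500: Florian and Uzoma each take $87,500.

Florian receives $87,500.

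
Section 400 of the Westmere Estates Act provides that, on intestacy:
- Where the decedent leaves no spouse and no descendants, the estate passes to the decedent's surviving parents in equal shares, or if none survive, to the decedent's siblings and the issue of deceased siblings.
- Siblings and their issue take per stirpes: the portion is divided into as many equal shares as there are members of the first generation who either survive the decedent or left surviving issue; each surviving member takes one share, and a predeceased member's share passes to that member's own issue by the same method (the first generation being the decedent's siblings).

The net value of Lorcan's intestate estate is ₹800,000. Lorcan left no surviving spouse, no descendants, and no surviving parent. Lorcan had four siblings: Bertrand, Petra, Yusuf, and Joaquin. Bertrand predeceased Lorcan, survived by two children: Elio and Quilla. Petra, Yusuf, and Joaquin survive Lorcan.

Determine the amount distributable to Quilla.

The entire ₹800,000 passes to the siblings and their issue.
That amount (₹800,000) is divided into 4 shares of ₹200,000: Petra, Yusuf, and Joaquin each take ₹200,000; Bertrand's ₹200,000 share passes to Bertrand's issue.
Bertrand's share (₹200,000) is divided into 2 shares of ₹100,000: Elio and Quilla each take ₹100,000.

Quilla receives ₹100,000.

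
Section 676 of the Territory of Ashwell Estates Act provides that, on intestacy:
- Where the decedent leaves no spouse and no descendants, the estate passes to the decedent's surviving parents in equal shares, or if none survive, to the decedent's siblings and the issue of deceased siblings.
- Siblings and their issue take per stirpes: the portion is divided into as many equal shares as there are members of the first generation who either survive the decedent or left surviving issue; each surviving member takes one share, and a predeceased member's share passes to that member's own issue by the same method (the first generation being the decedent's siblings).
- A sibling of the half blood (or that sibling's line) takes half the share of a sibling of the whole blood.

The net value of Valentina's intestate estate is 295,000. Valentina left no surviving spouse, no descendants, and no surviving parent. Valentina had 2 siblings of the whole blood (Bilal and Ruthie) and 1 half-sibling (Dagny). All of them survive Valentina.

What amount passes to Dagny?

Dagny receives 59,000.

The entire 295,000 passes to the siblings and their issue.
Counting each half-blood sibling's line as half a unit, there are 5/2 units in 295,000, so one unit is 118,000. Whole-blood lines (Bilal and Ruthie) take 118,000 each; half-blood lines (Dagny) take 59,000 each.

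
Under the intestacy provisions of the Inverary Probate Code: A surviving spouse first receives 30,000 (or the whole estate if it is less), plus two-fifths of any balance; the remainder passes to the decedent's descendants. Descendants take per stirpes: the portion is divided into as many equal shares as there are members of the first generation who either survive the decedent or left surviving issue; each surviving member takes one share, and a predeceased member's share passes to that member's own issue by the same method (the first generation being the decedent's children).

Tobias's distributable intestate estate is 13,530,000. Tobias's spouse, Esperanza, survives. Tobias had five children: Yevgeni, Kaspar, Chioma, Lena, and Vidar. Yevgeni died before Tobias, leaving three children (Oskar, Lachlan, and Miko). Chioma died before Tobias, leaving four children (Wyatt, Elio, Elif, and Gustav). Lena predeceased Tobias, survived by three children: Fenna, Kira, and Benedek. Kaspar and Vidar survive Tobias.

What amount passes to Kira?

Esperanza first takes 30,000, leaving a balance of 13,500,000. Esperanza then takes two-fifths of the balance (5,400,000), for a total of 5,430,000. The remaining 8,100,000 passes to the descendants.
The descendants' portion (8,100,000) is divided into 5 shares of 1,620,000: Kaspar and Vidar each take 1,620,000; Yevgeni's 1,620,000 share passes to Yevgeni's issue; Chioma's 1,620,000 share passes to Chioma's issue; Lena's 1,620,000 share passes to Lena's issue.
Yevgeni's share (1,620,000) is divided into 3 shares of 540,000: Oskar, Lachlan, and Miko each take 540,000.
Chioma's share (1,620,000) is divided into 4 shares of 405,000: Wyatt, Elio, Elif, and Gustav each take 405,000.
Lena's share (1,620,000) is divided into 3 shares of 540,000: Fenna, Kira, and Benedek each take 540,000.

Kira receives 540,000.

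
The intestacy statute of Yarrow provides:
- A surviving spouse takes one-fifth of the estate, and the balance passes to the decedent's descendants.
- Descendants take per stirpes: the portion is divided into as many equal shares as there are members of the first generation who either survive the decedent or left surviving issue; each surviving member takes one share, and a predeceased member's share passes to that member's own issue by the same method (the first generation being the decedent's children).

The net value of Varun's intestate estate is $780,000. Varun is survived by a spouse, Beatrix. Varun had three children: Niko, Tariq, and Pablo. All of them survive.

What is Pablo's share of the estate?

Beatrix takes one-fifth of $780,000 = $156,000. The remaining $624,000 passes to the descendants.
The descendants' portion ($624,000) is divided into 3 shares of $208,000: Niko, Tariq, and Pablo each take $208,000.

Pablo receives $208,000.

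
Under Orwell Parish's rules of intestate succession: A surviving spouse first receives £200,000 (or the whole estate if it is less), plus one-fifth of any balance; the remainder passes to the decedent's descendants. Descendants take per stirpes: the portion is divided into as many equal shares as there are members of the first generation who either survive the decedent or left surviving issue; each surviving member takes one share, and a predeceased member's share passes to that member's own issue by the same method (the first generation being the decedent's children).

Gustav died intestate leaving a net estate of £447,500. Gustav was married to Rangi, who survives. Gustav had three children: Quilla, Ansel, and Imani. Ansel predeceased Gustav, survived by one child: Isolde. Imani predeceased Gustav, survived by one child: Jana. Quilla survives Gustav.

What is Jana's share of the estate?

Jana receives £66,000.

Rangi first takes £200,000, leaving a balance of £247,500. Rangi then takes one-fifth of the balance (£49,500), for a total of £249,500. The remaining £198,000 passes to the descendants.
The descendants' portion (£198,000) is divided into 3 shares of £66,000: Quilla takes £66,000; Ansel's £66,000 share passes to Ansel's issue; Imani's £66,000 share passes to Imani's issue.
Ansel's share (£66,000) passes entirely to Isolde.
Imani's share (£66,000) passes entirely to Jana.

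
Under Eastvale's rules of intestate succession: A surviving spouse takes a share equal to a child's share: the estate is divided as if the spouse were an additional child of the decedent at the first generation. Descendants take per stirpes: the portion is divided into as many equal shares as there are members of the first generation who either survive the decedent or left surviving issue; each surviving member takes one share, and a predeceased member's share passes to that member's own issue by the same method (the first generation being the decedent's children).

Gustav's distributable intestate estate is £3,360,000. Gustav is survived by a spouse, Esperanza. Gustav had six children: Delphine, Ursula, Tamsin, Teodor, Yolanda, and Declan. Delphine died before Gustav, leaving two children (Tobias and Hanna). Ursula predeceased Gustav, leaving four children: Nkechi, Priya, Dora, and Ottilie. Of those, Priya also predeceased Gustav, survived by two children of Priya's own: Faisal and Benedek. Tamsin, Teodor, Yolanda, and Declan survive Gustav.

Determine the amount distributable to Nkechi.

The spouse counts as an additional share at the children's level, so there are 7 primary shares of £480,000. Esperanza takes one such share (£480,000).
The children's combined portion (£2,880,000) is divided into 6 shares of £480,000: Tamsin, Teodor, Yolanda, and Declan each take £480,000; Delphine's £480,000 share passes to Delphine's issue; Ursula's £480,000 share passes to Ursula's issue.
Delphine's share (£480,000) is divided into 2 shares of £240,000: Tobias and Hanna each take £240,000.
Ursula's share (£480,000) is divided into 4 shares of £120,000: Nkechi, Dora, and Ottilie each take £120,000; Priya's £120,000 share passes to Priya's issue.
Priya's share (£120,000) is divided into 2 shares of £60,000: Faisal and Benedek each take £60,000.

Nkechi receives £120,000.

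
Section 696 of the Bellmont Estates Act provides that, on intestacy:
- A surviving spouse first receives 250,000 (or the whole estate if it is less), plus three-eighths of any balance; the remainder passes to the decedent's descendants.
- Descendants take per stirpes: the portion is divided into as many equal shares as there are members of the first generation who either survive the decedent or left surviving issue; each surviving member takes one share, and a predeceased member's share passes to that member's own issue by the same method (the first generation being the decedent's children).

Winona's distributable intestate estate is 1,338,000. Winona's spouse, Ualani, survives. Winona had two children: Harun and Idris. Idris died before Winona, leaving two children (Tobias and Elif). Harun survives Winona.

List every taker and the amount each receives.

Ualani: 658,000; Harun: 340,000; Tobias: 170,000; Elif: 170,000

Ualani first takes 250,000, leaving a balance of 1,088,000. Ualani then takes three-eighths of the balance (408,000), for a total of 658,000. The remaining 680,000 passes to the descendants.
The descendants' portion (680,000) is divided into 2 shares of 340,000: Harun takes 340,000; Idris's 340,000 share passes to Idris's issue.
Idris's share (340,000) is divided into 2 shares of 170,000: Tobias and Elif each take 170,000.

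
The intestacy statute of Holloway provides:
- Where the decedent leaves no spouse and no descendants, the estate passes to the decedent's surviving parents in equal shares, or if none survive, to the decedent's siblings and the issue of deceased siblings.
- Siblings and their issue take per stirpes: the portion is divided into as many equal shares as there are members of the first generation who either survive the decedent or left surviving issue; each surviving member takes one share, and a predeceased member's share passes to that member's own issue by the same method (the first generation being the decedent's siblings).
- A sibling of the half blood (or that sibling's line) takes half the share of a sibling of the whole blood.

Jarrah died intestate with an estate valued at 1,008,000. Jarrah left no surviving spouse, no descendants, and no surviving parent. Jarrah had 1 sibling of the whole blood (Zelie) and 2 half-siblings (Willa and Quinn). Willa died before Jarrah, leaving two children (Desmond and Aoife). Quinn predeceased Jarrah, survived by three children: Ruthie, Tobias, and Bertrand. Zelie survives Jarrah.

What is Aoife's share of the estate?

The entire 1,008,000 passes to the siblings and their issue.
Counting each half-blood sibling's line as half a unit, there are 2 units in 1,008,000, so one unit is 504,000. Whole-blood lines (Zelie) take 504,000 each; half-blood lines (Willa and Quinn) take 252,000 each.
Willa's share (252,000) is divided into 2 shares of 126,000: Desmond and Aoife each take 126,000.
Quinn's share (252,000) is divided into 3 shares of 84,000: Ruthie, Tobias, and Bertrand each take 84,000.

Aoife receives 126,000.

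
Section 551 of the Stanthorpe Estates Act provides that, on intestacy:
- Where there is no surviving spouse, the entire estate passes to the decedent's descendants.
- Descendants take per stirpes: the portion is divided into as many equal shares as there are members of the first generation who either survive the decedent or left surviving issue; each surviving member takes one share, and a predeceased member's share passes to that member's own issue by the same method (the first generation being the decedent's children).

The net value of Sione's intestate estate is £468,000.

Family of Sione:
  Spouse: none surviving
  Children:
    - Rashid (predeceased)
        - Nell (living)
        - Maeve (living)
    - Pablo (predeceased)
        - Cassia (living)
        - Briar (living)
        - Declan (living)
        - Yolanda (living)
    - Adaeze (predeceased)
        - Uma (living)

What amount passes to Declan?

The entire £468,000 passes to the descendants.
That amount (£468,000) is divided into 3 shares of £156,000: Rashid's £156,000 share passes to Rashid's issue; Pablo's £156,000 share passes to Pablo's issue; Adaeze's £156,000 share passes to Adaeze's issue.
Rashid's share (£156,000) is divided into 2 shares of £78,000: Nell and Maeve each take £78,000.
Pablo's share (£156,000) is divided into 4 shares of £39,000: Cassia, Briar, Declan, and Yolanda each take £39,000.
Adaeze's share (£156,000) passes entirely to Uma.

Declan receives £39,000.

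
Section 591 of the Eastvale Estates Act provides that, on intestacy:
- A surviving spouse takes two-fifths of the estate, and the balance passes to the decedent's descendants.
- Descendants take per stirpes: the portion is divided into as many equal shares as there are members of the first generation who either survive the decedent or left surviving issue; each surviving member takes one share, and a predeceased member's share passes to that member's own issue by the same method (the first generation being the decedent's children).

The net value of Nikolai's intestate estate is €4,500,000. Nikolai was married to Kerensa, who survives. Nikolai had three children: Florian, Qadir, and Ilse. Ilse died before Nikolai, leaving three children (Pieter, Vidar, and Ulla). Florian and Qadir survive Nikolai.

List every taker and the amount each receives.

Kerensa takes two-fifths of €4,500,000 = €1,800,000. The remaining €2,700,000 passes to the descendants.
The descendants' portion (€2,700,000) is divided into 3 shares of €900,000: Florian and Qadir each take €900,000; Ilse's €900,000 share passes to Ilse's issue.
Ilse's share (€900,000) is divided into 3 shares of €300,000: Pieter, Vidar, and Ulla each take €300,000.

Kerensa: €1,800,000; Florian: €900,000; Qadir: €900,000; Pieter: €300,000; Vidar: €300,000; Ulla: €300,000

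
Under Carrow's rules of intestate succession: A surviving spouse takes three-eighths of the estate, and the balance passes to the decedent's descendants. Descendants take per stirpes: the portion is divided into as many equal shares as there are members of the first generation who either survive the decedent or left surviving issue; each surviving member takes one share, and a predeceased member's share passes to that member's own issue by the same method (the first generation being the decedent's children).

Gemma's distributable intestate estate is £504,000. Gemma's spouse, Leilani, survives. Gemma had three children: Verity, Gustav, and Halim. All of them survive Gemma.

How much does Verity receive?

Leilani takes three-eighths of £504,000 = £189,000. The remaining £315,000 passes to the descendants.
The descendants' portion (£315,000) is divided into 3 shares of £105,000: Verity, Gustav, and Halim each take £105,000.

Verity receives £105,000.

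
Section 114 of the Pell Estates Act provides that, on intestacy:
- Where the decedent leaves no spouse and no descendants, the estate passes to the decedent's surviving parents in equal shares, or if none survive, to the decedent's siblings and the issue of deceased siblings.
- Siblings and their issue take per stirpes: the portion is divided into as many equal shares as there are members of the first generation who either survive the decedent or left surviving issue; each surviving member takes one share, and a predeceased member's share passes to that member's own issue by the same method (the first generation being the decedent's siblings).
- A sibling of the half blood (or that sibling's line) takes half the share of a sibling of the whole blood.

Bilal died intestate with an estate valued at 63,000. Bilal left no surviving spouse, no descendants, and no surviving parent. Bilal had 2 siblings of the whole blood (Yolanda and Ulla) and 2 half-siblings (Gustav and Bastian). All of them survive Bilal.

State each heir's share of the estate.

The entire 63,000 passes to the siblings and their issue.
Counting each half-blood sibling's line as half a unit, there are 3 units in 63,000, so one unit is 21,000. Whole-blood lines (Yolanda and Ulla) take 21,000 each; half-blood lines (Gustav and Bastian) take 10,500 each.

Yolanda: 21,000; Gustav: 10,500; Bastian: 10,500; Ulla: 21,000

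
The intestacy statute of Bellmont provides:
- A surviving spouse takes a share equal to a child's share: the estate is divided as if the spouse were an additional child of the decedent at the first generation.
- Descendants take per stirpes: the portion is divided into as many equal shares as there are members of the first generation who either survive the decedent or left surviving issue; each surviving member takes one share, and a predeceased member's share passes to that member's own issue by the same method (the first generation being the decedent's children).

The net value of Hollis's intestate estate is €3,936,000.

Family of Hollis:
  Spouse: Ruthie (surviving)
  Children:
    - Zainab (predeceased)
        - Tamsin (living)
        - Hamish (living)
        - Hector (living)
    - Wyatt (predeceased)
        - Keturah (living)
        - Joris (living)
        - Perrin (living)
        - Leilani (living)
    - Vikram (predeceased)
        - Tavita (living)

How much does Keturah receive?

Keturah receives €246,000.

The spouse counts as an additional share at the children's level, so there are 4 primary shares of €984,000. Ruthie takes one such share (€984,000).
The children's combined portion (€2,952,000) is divided into 3 shares of €984,000: Zainab's €984,000 share passes to Zainab's issue; Wyatt's €984,000 share passes to Wyatt's issue; Vikram's €984,000 share passes to Vikram's issue.
Zainab's share (€984,000) is divided into 3 shares of €328,000: Tamsin, Hamish, and Hector each take €328,000.
Wyatt's share (€984,000) is divided into 4 shares of €246,000: Keturah, Joris, Perrin, and Leilani each take €246,000.
Vikram's share (€984,000) passes entirely to Tavita.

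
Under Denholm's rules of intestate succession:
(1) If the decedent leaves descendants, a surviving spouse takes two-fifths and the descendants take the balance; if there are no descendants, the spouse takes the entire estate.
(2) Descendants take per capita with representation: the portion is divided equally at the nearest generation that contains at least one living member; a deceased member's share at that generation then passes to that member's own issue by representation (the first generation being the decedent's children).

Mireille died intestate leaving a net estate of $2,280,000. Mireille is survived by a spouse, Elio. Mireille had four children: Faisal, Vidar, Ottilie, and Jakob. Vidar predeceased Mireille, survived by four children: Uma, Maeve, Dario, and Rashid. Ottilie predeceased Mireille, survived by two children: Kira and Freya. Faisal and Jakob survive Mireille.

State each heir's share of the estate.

Elio takes two-fifths of $2,280,000 = $912,000. The remaining $1,368,000 passes to the descendants.
The descendants' portion ($1,368,000) is divided into 4 shares of $342,000: Faisal and Jakob each take $342,000; Vidar's $342,000 share passes to Vidar's issue; Ottilie's $342,000 share passes to Ottilie's issue.
Vidar's share ($342,000) is divided into 4 shares of $85,500: Uma, Maeve, Dario, and Rashid each take $85,500.
Ottilie's share ($342,000) is divided into 2 shares of $171,000: Kira and Freya each take $171,000.

Elio: $912,000; Faisal: $342,000; Uma: $85,500; Maeve: $85,500; Dario: $85,500; Rashid: $85,500; Kira: $171,000; Freya: $171,000; Jakob: $342,000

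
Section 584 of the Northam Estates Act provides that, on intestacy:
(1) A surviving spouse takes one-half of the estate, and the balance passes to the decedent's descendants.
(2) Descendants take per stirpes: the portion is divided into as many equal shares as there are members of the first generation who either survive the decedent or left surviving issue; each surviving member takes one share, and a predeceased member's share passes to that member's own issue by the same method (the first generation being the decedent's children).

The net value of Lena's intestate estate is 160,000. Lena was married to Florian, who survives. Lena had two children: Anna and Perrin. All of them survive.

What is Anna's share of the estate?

Florian takes one-half of 160,000 = 80,000. The remaining 80,000 passes to the descendants.
The descendants' portion (80,000) is divided into 2 shares of 40,000: Anna and Perrin each take 40,000.

Anna receives 40,000.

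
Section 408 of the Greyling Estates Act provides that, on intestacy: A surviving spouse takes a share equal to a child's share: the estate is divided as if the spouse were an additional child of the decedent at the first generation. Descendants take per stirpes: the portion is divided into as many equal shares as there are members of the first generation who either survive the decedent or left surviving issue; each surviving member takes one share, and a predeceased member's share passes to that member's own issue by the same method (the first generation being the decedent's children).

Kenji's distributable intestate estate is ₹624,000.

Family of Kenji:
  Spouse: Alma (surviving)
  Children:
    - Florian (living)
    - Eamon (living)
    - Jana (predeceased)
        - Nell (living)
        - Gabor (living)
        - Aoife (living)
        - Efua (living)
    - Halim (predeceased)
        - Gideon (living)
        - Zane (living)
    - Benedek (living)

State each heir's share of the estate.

The spouse counts as an additional share at the children's level, so there are 6 primary shares of ₹104,000. Alma takes one such share (₹104,000).
The children's combined portion (₹520,000) is divided into 5 shares of ₹104,000: Florian, Eamon, and Benedek each take ₹104,000; Jana's ₹104,000 share passes to Jana's issue; Halim's ₹104,000 share passes to Halim's issue.
Jana's share (₹104,000) is divided into 4 shares of ₹26,000: Nell, Gabor, Aoife, and Efua each take ₹26,000.
Halim's share (₹104,000) is divided into 2 shares of ₹52,000: Gideon and Zane each take ₹52,000.

Alma: ₹104,000; Florian: ₹104,000; Eamon: ₹104,000; Nell: ₹26,000; Gabor: ₹26,000; Aoife: ₹26,000; Efua: ₹26,000; Gideon: ₹52,000; Zane: ₹52,000; Benedek: ₹104,000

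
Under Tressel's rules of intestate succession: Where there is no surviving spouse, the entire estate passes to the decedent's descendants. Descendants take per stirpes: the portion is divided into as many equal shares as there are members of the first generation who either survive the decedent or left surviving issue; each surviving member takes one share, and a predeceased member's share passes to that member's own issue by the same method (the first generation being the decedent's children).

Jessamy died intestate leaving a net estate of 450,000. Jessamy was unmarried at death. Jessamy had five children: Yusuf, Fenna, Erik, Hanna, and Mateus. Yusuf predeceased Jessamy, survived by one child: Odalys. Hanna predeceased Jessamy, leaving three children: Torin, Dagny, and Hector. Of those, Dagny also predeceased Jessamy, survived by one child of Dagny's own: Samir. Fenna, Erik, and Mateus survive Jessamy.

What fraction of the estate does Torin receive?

The entire 450,000 passes to the descendants.
That amount (450,000) is divided into 5 shares of 90,000: Fenna, Erik, and Mateus each take 90,000; Yusuf's 90,000 share passes to Yusuf's issue; Hanna's 90,000 share passes to Hanna's issue.
Yusuf's share (90,000) passes entirely to Odalys.
Hanna's share (90,000) is divided into 3 shares of 30,000: Torin and Hector each take 30,000; Dagny's 30,000 share passes to Dagny's issue.
Dagny's share (30,000) passes entirely to Samir.

Torin receives 1/15 of the estate.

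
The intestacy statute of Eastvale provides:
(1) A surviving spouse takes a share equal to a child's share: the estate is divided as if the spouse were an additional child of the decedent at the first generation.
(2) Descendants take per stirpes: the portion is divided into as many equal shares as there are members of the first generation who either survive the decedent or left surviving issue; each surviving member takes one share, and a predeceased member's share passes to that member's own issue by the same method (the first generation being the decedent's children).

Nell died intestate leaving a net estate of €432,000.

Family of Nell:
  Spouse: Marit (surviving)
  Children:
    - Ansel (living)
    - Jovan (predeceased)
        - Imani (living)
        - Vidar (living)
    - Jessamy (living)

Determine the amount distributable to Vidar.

The spouse counts as an additional share at the children's level, so there are 4 primary shares of €108,000. Marit takes one such share (€108,000).
The children's combined portion (€324,000) is divided into 3 shares of €108,000: Ansel and Jessamy each take €108,000; Jovan's €108,000 share passes to Jovan's issue.
Jovan's share (€108,000) is divided into 2 shares of €54,000: Imani and Vidar each take €54,000.

Vidar receives €54,000.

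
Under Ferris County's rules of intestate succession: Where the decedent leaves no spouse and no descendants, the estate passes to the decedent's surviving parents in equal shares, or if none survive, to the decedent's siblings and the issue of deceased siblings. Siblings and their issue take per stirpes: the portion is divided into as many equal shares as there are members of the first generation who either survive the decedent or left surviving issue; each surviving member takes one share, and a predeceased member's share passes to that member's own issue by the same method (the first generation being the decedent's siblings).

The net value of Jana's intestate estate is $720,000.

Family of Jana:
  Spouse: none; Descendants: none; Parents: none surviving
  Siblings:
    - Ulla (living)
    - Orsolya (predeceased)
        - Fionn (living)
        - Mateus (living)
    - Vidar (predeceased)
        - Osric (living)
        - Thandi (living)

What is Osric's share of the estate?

Osric receives $120,000.

The entire $720,000 passes to the siblings and their issue.
That amount ($720,000) is divided into 3 shares of $240,000: Ulla takes $240,000; Orsolya's $240,000 share passes to Orsolya's issue; Vidar's $240,000 share passes to Vidar's issue.
Orsolya's share ($240,000) is divided into 2 shares of $120,000: Fionn and Mateus each take $120,000.
Vidar's share ($240,000) is divided into 2 shares of $120,000: Osric and Thandi each take $120,000.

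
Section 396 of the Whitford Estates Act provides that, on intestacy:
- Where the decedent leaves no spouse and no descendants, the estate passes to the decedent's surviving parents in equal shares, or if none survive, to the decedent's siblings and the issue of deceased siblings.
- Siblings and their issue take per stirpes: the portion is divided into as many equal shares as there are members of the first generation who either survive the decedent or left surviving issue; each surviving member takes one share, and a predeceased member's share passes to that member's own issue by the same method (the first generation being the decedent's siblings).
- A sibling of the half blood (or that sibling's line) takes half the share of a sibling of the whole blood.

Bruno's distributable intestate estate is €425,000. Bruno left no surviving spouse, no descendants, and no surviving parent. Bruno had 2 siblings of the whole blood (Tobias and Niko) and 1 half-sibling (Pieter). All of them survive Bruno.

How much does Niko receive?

The entire €425,000 passes to the siblings and their issue.
Counting each half-blood sibling's line as half a unit, there are 5/2 units in €425,000, so one unit is €170,000. Whole-blood lines (Tobias and Niko) take €170,000 each; half-blood lines (Pieter) take €85,000 each.

Niko receives €170,000.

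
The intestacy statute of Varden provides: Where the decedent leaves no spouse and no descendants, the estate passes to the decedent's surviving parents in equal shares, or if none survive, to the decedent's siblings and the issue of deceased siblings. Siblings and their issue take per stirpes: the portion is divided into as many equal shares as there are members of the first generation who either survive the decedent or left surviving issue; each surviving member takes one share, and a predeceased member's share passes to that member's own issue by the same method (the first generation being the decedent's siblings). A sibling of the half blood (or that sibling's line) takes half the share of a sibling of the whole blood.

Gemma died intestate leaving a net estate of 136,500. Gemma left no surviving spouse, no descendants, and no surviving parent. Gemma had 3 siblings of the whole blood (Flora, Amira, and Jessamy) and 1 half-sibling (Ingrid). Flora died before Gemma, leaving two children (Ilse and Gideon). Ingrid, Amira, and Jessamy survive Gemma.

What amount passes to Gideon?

Gideon receives 19,500.

The entire 136,500 passes to the siblings and their issue.
Counting each half-blood sibling's line as half a unit, there are 7/2 units in 136,500, so one unit is 39,000. Whole-blood lines (Flora, Amira, and Jessamy) take 39,000 each; half-blood lines (Ingrid) take 19,500 each.
Flora's share (39,000) is divided into 2 shares of 19,500: Ilse and Gideon each take 19,500.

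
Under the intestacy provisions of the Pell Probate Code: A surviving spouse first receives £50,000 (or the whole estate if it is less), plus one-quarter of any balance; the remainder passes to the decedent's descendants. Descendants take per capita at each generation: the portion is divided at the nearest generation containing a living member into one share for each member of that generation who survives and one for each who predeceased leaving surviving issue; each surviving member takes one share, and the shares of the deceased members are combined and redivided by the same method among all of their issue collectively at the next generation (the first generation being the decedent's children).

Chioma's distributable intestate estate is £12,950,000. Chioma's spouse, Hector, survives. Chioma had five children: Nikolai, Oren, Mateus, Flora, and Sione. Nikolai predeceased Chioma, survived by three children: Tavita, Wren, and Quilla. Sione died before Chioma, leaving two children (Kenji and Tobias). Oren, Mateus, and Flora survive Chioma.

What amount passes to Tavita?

Tavita receives £774,000.

Hector first takes £50,000, leaving a balance of £12,900,000. Hector then takes one-quarter of the balance (£3,225,000), for a total of £3,275,000. The remaining £9,675,000 passes to the descendants.
The descendants' portion (£9,675,000) is divided at the children's generation into 5 shares of £1,935,000. Oren, Mateus, and Flora each take £1,935,000. The 2 shares of the deceased (Nikolai and Sione) are combined into a pool of £3,870,000.
That pool (£3,870,000) is divided at the grandchildren's generation equally among Tavita, Wren, Quilla, Kenji, and Tobias: £774,000 each.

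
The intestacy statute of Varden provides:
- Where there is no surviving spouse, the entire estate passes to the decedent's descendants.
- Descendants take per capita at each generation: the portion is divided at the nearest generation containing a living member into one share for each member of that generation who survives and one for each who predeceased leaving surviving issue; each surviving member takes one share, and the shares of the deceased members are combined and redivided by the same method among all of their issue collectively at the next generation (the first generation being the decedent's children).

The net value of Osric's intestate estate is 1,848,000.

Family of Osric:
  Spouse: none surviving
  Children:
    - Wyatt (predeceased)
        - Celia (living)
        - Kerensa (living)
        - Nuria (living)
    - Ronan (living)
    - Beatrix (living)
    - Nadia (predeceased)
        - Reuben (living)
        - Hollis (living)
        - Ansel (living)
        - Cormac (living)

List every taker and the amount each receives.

Celia: 132,000; Kerensa: 132,000; Nuria: 132,000; Ronan: 462,000; Beatrix: 462,000; Reuben: 132,000; Hollis: 132,000; Ansel: 132,000; Cormac: 132,000

The entire 1,848,000 passes to the descendants.
That amount (1,848,000) is divided at the children's generation into 4 shares of 462,000. Ronan and Beatrix each take 462,000. The 2 shares of the deceased (Wyatt and Nadia) are combined into a pool of 924,000.
That pool (924,000) is divided at the grandchildren's generation equally among Celia, Kerensa, Nuria, Reuben, Hollis, Ansel, and Cormac: 132,000 each.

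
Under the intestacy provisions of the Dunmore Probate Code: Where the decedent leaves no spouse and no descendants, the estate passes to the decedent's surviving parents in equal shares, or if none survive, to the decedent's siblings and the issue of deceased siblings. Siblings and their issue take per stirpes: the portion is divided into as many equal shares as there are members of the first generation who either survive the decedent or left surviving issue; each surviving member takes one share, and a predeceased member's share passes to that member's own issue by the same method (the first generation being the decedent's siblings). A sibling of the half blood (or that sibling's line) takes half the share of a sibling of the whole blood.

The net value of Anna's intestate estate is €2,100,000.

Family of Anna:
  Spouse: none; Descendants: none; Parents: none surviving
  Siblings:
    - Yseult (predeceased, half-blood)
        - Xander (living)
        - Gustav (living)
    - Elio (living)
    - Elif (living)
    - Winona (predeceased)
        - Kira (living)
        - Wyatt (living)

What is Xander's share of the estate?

The entire €2,100,000 passes to the siblings and their issue.
Counting each half-blood sibling's line as half a unit, there are 7/2 units in €2,100,000, so one unit is €600,000. Whole-blood lines (Elio, Elif, and Winona) take €600,000 each; half-blood lines (Yseult) take €300,000 each.
Yseult's share (€300,000) is divided into 2 shares of €150,000: Xander and Gustav each take €150,000.
Winona's share (€600,000) is divided into 2 shares of €300,000: Kira and Wyatt each take €300,000.

Xander receives €150,000.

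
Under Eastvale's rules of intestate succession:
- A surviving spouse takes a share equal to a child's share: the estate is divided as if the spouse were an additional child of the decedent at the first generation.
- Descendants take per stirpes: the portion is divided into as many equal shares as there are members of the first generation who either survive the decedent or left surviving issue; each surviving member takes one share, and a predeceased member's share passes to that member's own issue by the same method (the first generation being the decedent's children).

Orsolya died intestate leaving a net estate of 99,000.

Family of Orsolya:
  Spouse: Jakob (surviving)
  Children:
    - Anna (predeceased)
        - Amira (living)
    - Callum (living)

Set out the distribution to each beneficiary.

Jakob: 33,000; Amira: 33,000; Callum: 33,000

The spouse counts as an additional share at the children's level, so there are 3 primary shares of 33,000. Jakob takes one such share (33,000).
The children's combined portion (66,000) is divided into 2 shares of 33,000: Callum takes 33,000; Anna's 33,000 share passes to Anna's issue.
Anna's share (33,000) passes entirely to Amira.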